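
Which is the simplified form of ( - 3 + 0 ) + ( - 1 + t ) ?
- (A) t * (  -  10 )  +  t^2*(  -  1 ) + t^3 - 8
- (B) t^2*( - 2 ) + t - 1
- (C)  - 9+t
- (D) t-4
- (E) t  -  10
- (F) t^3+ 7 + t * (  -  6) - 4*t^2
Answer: D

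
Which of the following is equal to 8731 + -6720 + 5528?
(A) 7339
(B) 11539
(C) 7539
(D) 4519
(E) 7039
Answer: C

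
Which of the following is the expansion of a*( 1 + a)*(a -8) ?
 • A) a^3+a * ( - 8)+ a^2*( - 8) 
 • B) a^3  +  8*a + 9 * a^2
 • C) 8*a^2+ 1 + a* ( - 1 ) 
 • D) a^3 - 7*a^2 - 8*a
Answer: D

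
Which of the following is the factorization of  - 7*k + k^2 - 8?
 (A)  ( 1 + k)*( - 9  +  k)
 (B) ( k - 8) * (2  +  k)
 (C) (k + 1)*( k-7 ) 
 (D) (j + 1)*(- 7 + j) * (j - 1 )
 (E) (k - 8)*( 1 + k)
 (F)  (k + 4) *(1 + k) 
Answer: E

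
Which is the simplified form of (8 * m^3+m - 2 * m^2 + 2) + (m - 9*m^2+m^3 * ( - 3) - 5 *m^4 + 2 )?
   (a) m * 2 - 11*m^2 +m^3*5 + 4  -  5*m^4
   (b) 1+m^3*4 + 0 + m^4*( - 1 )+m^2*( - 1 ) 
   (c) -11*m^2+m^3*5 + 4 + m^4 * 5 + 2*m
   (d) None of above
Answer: a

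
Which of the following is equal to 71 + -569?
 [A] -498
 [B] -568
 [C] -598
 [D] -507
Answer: A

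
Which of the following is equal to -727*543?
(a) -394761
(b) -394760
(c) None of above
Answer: a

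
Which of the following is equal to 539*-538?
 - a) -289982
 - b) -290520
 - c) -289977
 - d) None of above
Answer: a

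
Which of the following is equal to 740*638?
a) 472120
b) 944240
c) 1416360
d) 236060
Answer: a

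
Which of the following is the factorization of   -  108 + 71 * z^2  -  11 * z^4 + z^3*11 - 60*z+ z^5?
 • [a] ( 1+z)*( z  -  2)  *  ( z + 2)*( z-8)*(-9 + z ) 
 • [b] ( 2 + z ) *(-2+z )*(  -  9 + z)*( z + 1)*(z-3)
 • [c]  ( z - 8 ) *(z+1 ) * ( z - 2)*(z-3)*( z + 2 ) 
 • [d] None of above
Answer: b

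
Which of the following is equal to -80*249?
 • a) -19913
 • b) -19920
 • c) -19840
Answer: b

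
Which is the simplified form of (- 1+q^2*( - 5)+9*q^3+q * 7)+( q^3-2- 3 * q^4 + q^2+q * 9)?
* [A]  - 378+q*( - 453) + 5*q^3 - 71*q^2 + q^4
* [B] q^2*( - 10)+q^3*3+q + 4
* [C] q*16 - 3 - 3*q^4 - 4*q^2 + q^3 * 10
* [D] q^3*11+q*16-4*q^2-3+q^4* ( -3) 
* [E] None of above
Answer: C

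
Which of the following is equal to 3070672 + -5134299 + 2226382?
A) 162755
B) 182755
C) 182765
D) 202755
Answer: A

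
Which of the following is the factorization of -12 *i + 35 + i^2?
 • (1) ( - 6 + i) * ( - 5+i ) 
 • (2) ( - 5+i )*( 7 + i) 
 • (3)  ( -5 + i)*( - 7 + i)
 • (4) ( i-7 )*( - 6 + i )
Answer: 3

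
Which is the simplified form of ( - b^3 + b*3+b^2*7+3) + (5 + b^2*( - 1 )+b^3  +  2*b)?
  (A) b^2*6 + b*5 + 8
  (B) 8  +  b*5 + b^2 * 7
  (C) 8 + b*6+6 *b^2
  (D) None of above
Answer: A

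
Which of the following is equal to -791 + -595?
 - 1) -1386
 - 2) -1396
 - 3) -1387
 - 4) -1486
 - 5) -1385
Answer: 1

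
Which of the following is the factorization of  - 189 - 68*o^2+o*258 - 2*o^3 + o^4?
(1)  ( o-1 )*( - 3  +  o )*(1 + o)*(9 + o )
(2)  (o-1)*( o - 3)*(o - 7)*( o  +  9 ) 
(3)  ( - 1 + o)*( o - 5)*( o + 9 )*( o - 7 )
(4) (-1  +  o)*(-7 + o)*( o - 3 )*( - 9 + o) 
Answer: 2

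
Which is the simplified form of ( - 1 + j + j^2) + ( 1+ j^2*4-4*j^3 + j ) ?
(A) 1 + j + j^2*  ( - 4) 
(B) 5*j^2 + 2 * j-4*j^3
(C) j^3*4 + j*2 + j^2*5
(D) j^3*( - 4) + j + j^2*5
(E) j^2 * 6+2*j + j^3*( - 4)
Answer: B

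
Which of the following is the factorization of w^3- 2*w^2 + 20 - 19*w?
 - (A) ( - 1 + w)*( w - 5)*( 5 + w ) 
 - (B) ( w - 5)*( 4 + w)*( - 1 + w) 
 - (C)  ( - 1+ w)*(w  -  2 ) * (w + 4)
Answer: B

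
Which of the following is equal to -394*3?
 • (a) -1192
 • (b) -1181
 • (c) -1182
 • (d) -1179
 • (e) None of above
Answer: c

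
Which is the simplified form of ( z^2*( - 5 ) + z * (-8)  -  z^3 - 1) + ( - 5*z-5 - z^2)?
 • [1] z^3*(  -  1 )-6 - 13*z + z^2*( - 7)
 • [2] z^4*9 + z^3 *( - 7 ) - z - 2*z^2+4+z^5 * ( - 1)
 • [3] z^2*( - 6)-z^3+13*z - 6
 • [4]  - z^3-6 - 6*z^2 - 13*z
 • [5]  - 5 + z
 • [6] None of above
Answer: 4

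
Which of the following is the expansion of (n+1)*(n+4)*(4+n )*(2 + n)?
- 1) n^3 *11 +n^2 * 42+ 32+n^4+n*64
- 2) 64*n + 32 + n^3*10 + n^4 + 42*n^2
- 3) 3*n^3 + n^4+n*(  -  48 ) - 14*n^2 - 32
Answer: 1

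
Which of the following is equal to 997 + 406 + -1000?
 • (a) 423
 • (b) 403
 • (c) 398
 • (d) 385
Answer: b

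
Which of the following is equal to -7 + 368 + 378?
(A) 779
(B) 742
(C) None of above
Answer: C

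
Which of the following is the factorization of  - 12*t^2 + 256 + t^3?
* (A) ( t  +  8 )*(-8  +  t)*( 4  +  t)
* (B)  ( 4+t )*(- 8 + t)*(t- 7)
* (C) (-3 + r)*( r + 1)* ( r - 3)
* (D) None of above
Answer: D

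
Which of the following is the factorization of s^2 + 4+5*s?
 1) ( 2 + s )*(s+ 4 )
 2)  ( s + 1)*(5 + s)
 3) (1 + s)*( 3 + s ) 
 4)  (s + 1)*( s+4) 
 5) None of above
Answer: 4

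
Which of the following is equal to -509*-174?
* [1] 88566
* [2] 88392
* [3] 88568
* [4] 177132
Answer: 1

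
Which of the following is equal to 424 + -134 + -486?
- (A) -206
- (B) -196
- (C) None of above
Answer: B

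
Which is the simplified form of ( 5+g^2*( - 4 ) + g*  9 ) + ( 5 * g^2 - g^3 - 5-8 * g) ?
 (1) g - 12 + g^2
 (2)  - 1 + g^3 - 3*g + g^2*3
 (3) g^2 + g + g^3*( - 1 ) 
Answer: 3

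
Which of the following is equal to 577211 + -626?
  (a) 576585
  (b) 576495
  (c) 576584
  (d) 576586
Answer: a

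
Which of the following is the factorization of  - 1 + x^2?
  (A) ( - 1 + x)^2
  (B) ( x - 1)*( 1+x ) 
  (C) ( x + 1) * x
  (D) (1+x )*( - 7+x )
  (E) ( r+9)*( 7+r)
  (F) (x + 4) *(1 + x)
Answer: B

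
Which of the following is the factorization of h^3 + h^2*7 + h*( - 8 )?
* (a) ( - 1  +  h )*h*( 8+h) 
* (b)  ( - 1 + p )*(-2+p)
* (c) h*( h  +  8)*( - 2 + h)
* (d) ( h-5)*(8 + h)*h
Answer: a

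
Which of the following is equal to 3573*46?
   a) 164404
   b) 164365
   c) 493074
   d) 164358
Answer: d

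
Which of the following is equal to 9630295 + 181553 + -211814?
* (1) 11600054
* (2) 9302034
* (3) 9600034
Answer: 3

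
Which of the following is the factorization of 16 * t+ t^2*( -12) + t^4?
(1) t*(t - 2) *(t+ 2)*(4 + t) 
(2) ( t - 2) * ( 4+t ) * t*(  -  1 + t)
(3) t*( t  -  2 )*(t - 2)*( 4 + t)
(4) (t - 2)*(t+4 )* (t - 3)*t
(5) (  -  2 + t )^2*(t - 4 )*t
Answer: 3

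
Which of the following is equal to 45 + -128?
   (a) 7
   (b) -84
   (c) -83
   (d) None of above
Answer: c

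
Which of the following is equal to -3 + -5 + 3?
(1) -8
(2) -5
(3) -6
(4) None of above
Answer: 2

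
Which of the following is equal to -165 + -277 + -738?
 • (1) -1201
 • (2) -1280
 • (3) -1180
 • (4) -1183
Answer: 3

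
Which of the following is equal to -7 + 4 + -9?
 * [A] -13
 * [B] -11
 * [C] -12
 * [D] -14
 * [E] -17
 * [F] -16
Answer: C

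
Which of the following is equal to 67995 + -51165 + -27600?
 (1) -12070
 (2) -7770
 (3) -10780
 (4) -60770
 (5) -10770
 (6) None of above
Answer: 5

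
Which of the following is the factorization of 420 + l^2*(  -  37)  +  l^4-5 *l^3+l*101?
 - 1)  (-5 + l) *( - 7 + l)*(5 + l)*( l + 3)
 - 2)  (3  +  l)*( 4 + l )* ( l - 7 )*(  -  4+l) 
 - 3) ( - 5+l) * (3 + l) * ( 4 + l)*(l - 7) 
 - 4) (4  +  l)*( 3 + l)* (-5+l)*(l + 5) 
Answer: 3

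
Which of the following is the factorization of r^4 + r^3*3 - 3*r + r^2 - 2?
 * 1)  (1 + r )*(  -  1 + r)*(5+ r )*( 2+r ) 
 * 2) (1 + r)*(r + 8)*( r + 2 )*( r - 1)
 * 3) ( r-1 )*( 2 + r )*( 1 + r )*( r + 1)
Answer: 3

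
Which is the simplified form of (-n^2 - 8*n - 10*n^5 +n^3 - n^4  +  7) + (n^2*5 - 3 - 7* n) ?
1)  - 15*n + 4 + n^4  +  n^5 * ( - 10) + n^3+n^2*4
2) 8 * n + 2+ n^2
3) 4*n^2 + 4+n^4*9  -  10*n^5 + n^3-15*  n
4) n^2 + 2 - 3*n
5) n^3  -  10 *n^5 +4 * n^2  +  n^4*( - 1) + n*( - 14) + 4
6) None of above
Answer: 6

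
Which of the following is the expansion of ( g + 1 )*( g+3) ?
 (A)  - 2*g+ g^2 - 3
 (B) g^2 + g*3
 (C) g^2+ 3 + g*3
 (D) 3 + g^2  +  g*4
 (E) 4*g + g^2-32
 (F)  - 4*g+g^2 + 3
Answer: D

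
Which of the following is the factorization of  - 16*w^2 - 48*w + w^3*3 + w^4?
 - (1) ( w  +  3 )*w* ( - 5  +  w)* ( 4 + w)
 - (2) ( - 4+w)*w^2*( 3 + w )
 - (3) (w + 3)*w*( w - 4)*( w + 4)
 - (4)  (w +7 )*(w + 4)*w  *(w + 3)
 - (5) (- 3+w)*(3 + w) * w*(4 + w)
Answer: 3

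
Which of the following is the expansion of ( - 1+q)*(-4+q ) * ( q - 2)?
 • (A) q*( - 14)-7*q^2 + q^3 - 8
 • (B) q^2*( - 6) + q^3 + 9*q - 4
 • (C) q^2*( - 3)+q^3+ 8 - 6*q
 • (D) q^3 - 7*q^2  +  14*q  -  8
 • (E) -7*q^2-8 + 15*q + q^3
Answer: D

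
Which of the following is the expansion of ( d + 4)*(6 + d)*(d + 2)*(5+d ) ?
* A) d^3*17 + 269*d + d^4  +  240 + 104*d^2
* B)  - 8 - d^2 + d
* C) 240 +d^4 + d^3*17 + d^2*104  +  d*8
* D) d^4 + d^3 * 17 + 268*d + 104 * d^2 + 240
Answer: D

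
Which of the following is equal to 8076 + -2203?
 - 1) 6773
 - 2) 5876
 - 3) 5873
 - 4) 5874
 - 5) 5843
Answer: 3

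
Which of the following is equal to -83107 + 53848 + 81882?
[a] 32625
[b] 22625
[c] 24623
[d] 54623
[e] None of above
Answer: e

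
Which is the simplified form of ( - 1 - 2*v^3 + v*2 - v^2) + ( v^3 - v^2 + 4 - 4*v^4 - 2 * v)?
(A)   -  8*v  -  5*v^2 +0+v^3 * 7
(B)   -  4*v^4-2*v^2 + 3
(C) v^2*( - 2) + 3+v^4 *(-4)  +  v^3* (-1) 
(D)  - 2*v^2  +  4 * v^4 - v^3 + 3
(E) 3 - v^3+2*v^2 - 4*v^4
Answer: C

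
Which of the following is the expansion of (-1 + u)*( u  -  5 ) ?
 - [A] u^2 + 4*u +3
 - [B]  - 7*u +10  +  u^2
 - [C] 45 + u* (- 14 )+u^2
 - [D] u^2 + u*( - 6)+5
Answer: D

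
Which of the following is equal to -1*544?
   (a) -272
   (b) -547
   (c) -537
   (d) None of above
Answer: d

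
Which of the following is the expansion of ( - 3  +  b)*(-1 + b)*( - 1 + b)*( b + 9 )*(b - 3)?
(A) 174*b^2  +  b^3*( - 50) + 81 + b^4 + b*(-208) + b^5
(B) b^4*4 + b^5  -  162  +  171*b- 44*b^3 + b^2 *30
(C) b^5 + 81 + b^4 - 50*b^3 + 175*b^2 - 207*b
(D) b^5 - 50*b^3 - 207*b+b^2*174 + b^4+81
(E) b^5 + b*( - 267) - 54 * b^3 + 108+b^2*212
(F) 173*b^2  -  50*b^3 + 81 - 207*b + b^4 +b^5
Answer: D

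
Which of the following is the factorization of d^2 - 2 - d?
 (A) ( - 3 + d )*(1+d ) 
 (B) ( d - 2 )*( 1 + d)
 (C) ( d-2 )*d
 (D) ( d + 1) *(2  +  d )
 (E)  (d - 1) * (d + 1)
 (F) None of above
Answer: B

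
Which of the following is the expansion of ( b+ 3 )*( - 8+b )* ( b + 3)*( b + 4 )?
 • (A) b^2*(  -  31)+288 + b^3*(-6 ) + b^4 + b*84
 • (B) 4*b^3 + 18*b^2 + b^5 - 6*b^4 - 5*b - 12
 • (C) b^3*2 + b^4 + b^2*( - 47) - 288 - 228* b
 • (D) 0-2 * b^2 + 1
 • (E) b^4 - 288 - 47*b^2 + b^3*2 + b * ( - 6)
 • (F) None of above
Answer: C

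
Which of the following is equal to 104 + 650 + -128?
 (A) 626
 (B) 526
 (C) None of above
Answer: A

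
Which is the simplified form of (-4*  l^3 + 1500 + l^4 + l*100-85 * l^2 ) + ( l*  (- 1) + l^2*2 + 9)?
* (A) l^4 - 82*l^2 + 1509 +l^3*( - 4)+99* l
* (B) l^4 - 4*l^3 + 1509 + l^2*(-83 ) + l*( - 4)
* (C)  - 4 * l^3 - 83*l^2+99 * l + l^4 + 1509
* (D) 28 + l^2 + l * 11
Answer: C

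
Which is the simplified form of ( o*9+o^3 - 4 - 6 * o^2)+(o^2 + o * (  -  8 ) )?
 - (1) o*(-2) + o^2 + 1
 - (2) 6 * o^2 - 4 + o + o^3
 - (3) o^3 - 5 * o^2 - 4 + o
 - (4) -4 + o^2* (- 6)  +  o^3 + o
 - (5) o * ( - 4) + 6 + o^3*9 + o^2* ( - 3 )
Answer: 3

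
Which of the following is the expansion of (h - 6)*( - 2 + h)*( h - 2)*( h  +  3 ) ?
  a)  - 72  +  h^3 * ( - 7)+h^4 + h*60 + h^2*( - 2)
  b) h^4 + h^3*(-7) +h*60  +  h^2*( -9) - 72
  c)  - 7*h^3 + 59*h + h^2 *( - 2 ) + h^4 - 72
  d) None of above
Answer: a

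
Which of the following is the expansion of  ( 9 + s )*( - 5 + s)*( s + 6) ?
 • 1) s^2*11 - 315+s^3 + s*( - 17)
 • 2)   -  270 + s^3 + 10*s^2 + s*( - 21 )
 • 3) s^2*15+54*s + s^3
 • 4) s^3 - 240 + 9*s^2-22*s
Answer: 2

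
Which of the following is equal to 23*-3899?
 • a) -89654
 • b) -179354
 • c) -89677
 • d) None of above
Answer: c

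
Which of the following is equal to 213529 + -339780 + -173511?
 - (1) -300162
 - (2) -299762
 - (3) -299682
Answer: 2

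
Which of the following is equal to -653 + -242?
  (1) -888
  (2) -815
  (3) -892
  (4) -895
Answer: 4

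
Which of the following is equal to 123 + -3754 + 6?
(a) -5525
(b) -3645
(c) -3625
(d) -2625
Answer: c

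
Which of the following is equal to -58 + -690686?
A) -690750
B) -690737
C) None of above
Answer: C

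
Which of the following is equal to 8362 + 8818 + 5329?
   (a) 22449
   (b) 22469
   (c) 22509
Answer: c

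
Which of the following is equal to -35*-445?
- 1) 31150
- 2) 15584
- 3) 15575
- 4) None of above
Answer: 3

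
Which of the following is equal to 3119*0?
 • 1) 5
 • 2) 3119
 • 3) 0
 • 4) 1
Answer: 3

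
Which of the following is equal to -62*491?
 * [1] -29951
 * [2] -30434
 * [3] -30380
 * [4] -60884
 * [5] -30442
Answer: 5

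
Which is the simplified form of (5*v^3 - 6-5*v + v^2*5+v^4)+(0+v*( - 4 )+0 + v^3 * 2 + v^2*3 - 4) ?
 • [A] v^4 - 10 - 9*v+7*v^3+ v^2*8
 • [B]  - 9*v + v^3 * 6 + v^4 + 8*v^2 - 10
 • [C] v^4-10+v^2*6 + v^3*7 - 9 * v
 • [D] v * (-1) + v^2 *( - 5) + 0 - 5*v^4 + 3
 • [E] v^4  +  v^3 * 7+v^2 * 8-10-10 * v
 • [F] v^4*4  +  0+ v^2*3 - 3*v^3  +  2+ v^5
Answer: A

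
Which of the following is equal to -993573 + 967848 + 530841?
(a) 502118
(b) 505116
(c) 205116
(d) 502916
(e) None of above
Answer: b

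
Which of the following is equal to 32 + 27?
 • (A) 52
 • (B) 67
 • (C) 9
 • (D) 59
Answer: D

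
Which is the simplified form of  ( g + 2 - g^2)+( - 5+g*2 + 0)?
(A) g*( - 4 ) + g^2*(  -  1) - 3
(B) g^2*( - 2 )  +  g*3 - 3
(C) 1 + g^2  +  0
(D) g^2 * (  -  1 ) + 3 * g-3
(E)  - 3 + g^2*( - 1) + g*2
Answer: D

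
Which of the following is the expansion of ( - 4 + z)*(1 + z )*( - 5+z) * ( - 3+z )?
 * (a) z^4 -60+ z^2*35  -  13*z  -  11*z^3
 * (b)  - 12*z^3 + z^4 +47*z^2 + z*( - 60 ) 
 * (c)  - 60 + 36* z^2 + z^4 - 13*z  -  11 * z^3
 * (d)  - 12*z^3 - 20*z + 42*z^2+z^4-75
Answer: a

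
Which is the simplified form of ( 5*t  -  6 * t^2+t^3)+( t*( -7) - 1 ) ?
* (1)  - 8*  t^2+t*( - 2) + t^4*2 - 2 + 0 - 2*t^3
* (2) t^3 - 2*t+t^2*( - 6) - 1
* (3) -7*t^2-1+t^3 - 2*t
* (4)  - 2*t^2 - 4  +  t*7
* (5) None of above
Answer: 2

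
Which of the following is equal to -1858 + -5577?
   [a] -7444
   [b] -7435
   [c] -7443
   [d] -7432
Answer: b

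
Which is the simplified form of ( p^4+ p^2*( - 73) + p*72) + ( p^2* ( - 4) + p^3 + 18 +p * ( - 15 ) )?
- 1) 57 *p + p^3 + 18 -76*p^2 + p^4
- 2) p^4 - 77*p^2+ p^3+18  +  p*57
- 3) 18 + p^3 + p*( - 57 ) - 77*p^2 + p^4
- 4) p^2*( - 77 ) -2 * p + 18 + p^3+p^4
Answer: 2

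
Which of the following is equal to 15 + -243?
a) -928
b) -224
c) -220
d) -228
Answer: d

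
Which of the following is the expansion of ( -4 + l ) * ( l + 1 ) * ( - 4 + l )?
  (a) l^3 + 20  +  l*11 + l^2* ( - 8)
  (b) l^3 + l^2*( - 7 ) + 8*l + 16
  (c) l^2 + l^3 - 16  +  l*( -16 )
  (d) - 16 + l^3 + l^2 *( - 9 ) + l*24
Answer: b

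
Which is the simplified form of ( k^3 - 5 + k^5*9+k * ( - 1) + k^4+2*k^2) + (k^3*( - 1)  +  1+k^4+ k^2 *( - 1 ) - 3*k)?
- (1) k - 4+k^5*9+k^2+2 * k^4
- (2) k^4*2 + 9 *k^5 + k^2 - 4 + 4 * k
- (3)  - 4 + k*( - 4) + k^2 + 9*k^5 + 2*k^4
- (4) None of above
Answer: 3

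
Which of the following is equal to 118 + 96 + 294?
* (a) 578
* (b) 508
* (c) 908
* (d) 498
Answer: b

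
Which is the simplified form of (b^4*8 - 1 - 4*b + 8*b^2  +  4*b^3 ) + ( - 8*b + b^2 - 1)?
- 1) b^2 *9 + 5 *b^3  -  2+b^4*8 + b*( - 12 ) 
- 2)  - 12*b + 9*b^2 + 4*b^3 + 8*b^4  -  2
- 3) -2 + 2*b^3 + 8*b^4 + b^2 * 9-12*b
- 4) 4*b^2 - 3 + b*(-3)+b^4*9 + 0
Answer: 2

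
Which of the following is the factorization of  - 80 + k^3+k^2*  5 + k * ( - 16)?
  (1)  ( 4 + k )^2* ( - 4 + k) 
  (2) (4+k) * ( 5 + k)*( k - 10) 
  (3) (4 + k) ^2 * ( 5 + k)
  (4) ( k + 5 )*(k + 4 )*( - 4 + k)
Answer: 4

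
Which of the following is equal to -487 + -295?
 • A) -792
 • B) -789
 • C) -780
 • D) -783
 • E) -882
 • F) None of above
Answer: F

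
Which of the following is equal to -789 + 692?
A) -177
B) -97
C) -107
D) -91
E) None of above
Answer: B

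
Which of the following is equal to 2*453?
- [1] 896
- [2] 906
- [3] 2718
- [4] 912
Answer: 2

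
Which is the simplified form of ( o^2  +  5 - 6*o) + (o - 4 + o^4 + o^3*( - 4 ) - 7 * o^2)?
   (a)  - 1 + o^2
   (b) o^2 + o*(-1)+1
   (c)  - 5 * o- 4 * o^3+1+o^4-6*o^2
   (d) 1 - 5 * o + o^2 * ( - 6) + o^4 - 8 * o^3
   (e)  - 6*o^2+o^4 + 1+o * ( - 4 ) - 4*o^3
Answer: c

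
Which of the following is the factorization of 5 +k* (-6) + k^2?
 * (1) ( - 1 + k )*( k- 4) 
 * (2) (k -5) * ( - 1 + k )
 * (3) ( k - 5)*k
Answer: 2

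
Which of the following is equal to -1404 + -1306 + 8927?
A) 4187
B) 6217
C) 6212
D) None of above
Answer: B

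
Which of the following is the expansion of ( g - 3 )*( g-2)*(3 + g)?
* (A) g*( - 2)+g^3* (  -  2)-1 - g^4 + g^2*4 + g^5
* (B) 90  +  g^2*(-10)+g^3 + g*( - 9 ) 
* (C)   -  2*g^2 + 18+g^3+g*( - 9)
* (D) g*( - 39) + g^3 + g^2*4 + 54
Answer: C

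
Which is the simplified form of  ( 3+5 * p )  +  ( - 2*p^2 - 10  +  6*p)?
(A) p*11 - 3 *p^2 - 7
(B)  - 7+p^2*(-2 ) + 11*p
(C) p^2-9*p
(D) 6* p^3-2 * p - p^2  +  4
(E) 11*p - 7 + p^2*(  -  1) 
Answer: B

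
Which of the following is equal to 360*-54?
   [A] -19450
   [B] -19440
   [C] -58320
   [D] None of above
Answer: B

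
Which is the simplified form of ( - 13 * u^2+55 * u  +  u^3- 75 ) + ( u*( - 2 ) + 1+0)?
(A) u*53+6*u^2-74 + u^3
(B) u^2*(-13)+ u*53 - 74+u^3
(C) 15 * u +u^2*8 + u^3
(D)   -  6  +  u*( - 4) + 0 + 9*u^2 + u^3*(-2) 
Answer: B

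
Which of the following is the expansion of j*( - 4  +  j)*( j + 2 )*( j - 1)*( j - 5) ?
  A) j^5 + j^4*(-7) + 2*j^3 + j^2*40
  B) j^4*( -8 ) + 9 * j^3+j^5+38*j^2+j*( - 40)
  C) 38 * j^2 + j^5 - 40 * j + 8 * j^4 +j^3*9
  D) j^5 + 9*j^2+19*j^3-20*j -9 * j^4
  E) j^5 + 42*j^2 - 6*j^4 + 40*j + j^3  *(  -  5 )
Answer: B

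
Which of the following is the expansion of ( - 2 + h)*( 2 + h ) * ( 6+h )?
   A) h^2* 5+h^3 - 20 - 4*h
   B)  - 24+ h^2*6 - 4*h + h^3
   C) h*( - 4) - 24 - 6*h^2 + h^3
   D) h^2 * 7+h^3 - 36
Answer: B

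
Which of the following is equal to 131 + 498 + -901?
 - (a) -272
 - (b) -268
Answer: a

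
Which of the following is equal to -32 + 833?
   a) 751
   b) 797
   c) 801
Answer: c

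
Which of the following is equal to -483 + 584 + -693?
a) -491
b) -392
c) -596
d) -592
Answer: d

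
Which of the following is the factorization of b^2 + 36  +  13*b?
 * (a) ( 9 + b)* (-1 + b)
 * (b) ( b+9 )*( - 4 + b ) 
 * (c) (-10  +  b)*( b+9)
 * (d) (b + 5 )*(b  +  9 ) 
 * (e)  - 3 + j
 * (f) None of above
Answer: f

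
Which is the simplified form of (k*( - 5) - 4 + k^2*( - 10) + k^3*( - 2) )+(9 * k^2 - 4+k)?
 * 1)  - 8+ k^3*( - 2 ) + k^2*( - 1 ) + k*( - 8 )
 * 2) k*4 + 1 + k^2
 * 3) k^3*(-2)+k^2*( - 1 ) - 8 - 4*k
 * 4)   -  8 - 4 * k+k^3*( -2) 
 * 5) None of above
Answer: 3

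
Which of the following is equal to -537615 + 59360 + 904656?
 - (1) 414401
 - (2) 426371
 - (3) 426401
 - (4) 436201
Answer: 3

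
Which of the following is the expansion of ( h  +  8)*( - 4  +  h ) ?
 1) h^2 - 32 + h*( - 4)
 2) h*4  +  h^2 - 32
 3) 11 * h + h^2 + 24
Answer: 2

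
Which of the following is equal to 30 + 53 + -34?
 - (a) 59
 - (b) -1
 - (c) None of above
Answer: c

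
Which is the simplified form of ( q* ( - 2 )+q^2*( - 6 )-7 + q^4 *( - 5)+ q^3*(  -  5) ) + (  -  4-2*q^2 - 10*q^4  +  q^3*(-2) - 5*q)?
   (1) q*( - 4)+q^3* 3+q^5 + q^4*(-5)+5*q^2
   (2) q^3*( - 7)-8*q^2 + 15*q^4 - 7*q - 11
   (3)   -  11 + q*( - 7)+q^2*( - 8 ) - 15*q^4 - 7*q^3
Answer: 3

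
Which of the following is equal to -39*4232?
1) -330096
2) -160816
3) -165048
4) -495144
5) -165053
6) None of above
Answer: 3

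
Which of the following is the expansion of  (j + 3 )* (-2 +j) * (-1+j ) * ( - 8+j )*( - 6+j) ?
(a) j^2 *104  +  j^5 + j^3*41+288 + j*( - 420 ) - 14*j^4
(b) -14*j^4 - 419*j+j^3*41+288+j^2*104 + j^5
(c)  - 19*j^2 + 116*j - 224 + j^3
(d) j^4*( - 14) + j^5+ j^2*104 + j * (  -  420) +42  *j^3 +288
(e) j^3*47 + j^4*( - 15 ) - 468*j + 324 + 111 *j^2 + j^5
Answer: a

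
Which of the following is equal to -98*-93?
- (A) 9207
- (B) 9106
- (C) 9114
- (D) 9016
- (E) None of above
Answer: C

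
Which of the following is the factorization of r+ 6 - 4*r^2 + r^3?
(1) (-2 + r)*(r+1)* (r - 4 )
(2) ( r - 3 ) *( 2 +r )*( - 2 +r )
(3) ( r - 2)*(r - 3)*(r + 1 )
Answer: 3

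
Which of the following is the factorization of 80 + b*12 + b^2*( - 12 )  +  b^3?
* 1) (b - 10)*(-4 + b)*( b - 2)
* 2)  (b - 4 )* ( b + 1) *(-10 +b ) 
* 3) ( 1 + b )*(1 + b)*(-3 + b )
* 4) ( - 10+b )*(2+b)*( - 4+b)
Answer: 4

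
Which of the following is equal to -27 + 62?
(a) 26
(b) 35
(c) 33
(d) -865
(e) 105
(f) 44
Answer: b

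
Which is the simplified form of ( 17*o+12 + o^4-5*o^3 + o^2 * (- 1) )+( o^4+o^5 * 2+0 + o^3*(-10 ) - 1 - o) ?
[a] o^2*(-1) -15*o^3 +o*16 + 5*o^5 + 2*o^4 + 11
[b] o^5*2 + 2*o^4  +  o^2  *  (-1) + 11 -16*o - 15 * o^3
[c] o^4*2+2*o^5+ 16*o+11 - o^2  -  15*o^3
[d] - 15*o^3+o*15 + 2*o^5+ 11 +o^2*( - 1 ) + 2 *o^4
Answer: c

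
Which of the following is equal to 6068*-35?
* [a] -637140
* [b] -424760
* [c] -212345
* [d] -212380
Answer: d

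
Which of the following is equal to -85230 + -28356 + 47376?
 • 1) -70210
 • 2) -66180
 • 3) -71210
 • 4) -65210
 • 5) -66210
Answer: 5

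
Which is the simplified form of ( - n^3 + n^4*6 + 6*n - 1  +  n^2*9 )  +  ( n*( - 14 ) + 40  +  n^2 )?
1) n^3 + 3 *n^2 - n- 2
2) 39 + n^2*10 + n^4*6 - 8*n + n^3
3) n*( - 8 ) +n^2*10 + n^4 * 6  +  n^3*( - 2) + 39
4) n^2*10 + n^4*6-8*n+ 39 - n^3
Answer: 4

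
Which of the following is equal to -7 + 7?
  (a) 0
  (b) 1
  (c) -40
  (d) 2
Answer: a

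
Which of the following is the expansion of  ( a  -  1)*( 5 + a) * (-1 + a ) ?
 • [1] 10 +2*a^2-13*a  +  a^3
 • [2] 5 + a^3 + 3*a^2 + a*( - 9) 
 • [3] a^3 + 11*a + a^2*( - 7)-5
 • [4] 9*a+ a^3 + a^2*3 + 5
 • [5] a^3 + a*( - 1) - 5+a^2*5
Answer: 2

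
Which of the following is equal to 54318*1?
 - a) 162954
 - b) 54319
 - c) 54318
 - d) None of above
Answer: c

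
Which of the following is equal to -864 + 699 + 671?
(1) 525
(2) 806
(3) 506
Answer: 3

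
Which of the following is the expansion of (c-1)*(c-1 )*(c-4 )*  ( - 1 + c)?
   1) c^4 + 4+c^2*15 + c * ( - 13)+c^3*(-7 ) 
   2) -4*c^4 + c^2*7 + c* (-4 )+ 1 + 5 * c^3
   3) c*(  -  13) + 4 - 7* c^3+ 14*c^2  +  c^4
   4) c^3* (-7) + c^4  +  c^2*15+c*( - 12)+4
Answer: 1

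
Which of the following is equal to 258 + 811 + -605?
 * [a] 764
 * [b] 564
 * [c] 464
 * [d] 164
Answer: c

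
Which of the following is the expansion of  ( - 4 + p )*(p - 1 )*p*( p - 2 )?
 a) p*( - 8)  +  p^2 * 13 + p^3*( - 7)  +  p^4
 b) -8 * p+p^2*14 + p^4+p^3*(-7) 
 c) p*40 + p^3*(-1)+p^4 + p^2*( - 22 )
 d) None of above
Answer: b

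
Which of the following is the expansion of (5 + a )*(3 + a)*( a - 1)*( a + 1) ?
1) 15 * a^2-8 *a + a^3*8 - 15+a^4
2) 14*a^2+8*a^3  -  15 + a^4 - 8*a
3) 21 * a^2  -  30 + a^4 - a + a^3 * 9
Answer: 2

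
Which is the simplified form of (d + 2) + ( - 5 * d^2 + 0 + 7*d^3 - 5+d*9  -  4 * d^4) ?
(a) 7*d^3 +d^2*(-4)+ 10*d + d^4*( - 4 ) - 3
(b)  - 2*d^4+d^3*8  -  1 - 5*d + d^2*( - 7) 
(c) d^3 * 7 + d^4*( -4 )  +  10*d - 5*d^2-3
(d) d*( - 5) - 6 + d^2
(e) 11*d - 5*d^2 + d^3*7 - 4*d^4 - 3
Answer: c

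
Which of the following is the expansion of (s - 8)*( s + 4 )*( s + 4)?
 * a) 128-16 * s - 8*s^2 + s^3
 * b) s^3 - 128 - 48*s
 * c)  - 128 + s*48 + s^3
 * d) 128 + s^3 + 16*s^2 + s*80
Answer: b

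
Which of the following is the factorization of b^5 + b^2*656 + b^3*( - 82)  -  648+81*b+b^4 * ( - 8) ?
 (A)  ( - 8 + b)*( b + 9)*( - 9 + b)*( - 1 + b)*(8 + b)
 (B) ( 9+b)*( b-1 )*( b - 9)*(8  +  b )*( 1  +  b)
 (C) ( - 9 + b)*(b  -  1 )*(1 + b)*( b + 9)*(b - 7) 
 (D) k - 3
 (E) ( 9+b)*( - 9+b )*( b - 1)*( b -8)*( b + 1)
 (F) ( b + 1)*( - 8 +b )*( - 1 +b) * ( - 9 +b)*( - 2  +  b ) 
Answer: E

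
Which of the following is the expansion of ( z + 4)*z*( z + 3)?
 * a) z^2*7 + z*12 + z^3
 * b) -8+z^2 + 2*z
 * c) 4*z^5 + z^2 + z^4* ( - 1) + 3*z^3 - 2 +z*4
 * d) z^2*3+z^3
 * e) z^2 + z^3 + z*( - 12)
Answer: a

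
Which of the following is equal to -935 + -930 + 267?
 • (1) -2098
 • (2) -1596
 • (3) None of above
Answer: 3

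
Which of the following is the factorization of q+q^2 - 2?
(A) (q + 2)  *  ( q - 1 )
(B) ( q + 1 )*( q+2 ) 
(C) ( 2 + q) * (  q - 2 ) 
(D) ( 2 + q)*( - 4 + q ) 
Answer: A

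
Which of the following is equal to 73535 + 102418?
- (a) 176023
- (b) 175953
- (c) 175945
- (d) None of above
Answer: b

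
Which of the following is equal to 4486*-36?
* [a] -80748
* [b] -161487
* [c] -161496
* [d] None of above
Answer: c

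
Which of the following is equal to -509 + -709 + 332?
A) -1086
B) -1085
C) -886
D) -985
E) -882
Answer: C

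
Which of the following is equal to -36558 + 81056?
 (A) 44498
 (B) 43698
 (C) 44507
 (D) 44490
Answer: A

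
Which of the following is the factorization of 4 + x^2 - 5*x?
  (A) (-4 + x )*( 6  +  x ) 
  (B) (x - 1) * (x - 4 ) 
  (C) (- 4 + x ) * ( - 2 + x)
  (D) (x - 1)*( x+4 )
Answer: B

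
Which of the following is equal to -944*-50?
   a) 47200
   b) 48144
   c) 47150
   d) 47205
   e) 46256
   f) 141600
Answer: a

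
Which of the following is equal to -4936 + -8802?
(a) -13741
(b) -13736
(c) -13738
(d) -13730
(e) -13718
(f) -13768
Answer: c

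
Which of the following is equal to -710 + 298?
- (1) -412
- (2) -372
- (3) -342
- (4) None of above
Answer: 1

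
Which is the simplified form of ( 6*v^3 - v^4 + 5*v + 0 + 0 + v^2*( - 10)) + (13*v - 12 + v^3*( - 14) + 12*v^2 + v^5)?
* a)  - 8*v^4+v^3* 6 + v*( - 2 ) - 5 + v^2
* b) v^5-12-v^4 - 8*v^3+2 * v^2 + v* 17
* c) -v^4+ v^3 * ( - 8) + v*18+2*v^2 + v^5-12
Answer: c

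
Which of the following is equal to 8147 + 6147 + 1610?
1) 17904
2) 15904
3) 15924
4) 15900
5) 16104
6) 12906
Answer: 2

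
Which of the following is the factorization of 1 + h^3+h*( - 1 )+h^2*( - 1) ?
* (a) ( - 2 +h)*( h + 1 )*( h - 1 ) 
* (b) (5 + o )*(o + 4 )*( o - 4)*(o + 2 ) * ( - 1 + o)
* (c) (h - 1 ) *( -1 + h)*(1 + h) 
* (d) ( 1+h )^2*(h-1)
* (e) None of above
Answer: c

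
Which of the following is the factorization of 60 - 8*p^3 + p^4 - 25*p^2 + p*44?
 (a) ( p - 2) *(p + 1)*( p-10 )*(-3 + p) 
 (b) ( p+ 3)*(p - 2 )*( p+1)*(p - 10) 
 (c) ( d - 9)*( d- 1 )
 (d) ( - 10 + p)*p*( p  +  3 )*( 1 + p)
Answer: b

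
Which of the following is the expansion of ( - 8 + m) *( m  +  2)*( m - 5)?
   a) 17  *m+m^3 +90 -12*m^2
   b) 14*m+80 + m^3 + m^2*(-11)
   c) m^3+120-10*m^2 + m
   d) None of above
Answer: b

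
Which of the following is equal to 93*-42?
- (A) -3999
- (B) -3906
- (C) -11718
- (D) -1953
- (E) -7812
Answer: B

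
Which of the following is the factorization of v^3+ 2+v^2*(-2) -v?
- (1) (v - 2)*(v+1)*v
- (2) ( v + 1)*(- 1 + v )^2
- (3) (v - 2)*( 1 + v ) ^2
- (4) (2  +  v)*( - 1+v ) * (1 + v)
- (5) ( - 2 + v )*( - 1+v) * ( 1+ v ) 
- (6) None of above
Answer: 5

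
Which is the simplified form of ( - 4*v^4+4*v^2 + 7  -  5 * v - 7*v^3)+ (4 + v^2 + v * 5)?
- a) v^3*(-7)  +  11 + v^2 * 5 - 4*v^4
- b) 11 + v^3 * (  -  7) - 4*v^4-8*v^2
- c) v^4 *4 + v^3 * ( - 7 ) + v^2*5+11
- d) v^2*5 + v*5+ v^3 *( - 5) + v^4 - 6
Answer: a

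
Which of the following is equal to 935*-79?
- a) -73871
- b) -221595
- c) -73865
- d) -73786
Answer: c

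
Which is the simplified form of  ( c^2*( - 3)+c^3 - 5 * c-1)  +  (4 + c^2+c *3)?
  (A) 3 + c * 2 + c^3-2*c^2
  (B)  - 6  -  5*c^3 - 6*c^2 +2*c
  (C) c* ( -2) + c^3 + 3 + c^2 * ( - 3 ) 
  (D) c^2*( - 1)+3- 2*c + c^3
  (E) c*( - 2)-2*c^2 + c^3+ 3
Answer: E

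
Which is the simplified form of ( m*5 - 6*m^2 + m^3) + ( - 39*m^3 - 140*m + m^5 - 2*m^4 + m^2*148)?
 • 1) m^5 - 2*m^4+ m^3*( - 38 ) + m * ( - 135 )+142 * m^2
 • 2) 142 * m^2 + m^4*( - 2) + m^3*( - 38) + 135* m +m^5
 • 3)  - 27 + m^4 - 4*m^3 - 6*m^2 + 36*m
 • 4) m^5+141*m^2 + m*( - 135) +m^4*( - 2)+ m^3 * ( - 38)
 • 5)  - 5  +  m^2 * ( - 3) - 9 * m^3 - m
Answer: 1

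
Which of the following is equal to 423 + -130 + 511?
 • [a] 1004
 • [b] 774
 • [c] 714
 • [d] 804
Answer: d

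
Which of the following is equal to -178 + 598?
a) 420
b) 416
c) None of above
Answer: a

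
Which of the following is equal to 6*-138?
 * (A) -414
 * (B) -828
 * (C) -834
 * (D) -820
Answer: B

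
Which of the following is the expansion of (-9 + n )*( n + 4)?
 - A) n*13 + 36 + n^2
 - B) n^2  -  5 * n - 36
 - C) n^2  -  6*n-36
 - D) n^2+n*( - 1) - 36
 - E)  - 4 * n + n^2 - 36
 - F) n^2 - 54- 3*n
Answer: B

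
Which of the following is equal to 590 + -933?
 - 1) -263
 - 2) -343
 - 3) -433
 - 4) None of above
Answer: 2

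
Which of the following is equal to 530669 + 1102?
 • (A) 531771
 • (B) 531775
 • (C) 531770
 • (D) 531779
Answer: A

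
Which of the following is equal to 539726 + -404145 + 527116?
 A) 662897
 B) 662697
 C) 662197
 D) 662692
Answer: B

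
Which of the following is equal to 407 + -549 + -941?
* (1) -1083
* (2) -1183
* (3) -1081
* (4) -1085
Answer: 1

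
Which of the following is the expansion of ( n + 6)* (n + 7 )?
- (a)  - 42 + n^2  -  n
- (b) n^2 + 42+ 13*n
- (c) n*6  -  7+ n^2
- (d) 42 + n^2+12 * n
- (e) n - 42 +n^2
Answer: b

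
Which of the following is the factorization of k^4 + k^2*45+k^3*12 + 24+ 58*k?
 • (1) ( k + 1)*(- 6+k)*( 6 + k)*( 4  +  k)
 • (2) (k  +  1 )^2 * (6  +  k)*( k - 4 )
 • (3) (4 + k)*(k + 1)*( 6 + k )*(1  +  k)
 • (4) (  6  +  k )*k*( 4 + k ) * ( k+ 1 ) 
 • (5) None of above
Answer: 3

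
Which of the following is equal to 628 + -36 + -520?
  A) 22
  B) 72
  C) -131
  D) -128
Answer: B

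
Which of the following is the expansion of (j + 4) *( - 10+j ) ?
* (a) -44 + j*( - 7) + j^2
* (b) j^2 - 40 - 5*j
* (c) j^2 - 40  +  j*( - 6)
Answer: c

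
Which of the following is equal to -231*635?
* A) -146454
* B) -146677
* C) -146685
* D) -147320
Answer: C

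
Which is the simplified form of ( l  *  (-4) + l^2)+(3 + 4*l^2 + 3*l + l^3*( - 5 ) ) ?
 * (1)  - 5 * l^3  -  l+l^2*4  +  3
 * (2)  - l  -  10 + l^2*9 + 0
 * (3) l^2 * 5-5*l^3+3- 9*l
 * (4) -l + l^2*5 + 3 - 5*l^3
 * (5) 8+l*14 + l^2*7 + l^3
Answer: 4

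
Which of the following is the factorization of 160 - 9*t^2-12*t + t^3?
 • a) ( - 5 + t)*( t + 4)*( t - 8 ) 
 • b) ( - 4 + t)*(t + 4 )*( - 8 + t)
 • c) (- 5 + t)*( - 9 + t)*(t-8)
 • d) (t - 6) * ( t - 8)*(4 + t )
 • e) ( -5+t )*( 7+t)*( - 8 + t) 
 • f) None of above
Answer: a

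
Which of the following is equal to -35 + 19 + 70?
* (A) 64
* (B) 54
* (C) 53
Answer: B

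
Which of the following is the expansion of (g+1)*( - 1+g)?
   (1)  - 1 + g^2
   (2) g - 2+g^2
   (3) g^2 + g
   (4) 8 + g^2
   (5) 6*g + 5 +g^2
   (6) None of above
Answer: 1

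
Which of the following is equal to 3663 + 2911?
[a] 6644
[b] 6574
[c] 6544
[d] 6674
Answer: b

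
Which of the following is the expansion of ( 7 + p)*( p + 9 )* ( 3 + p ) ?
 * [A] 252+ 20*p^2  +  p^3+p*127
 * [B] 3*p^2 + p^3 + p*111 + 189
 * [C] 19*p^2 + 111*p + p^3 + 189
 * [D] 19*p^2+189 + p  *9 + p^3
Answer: C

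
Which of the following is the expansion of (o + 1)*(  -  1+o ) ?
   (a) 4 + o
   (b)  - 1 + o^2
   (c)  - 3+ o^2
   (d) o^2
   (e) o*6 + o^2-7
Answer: b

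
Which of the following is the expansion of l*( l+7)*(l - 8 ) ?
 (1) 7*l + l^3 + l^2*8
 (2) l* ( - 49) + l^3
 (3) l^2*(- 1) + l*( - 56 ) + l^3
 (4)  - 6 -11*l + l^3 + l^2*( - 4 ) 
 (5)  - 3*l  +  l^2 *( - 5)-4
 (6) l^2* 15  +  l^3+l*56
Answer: 3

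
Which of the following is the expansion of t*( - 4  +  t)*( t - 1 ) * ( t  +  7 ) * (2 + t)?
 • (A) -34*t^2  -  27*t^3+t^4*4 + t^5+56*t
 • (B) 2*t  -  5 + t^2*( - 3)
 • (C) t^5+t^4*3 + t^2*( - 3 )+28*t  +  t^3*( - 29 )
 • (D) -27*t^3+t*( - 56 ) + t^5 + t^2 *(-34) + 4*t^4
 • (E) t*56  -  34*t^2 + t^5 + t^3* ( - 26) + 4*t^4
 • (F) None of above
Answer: A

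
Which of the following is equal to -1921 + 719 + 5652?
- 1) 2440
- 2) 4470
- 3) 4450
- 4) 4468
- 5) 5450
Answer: 3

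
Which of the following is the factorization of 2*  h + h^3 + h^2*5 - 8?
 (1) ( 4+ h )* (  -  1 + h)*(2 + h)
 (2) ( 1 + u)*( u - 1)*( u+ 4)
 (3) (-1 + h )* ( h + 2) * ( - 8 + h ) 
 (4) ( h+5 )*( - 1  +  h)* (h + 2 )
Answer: 1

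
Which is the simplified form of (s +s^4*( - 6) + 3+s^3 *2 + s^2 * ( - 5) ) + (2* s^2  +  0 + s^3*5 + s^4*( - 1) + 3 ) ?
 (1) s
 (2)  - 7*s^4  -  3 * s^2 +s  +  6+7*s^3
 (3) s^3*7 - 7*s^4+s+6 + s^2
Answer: 2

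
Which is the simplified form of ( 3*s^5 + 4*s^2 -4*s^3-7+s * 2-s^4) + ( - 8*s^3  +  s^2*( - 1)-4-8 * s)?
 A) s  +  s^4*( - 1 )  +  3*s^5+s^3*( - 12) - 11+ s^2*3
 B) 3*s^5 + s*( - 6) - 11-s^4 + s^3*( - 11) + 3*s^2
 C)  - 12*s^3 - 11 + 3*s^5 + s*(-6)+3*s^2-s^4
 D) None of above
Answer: C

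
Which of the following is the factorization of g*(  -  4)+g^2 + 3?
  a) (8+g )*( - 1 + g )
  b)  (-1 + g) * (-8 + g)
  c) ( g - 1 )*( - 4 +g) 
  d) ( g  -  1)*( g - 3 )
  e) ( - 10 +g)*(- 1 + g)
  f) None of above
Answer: d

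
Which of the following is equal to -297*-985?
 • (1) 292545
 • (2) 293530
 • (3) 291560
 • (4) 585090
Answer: 1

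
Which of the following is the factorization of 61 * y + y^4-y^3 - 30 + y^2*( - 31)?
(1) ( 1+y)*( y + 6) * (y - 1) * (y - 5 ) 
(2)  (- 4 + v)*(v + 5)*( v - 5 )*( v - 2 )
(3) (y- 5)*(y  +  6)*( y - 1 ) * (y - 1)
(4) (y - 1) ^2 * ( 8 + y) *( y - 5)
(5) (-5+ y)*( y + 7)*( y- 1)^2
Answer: 3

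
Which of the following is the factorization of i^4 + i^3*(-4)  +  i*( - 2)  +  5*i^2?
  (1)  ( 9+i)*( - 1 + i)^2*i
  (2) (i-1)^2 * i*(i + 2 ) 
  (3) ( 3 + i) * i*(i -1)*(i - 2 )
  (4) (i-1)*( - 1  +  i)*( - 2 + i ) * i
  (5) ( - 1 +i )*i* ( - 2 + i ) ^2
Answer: 4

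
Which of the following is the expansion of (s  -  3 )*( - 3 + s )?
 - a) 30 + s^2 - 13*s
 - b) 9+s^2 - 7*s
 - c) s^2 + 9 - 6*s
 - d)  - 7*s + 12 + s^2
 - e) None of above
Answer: c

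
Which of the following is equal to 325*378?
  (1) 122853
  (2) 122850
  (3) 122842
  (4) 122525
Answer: 2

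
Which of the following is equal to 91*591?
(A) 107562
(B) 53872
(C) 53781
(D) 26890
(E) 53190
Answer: C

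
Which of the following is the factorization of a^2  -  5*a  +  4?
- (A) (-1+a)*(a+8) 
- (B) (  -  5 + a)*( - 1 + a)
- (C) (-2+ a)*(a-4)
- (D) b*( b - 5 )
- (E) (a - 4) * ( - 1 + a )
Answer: E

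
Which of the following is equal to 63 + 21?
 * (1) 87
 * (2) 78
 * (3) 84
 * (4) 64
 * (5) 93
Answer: 3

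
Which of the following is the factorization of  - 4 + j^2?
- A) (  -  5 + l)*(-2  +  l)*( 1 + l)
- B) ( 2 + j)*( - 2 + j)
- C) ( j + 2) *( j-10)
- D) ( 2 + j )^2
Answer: B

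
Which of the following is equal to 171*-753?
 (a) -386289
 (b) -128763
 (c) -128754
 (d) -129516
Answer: b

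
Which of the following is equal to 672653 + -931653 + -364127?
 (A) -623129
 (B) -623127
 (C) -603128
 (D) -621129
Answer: B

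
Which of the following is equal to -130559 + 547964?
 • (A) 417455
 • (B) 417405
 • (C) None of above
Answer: B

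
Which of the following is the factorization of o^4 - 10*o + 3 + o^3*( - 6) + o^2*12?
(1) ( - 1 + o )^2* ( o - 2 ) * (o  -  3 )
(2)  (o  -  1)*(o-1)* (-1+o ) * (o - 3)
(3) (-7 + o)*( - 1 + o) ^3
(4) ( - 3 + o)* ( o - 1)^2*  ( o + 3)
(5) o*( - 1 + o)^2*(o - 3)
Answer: 2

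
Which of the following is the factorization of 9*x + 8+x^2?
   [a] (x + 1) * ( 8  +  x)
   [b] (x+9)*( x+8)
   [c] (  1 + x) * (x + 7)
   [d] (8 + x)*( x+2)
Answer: a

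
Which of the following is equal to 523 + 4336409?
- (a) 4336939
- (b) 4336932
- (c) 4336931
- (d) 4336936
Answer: b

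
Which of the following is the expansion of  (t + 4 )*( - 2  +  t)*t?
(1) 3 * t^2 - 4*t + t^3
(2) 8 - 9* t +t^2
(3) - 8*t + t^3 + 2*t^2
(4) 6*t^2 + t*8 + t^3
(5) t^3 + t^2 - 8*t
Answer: 3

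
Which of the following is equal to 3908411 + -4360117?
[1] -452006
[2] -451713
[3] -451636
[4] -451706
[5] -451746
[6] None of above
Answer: 4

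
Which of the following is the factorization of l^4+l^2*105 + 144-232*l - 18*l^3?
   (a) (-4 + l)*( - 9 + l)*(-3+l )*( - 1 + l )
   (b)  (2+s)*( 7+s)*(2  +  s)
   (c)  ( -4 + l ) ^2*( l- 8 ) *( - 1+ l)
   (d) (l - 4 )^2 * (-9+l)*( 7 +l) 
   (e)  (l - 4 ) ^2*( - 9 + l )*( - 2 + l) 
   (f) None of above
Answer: f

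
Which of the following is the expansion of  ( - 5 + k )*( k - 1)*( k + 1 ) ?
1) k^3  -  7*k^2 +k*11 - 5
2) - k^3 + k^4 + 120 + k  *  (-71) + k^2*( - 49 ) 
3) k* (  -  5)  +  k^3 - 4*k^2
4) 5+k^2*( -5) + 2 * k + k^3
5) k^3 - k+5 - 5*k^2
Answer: 5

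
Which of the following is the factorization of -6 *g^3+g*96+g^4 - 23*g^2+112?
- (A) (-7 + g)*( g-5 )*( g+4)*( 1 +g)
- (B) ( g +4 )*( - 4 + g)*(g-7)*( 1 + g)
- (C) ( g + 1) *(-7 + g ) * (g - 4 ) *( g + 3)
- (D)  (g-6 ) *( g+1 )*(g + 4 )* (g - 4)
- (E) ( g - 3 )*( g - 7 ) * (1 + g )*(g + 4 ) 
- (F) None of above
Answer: B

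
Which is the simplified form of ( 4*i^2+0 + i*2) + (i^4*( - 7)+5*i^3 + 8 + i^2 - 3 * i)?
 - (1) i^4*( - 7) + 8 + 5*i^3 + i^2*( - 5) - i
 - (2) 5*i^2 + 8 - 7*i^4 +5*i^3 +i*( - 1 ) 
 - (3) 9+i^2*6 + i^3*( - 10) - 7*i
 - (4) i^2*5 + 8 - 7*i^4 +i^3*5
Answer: 2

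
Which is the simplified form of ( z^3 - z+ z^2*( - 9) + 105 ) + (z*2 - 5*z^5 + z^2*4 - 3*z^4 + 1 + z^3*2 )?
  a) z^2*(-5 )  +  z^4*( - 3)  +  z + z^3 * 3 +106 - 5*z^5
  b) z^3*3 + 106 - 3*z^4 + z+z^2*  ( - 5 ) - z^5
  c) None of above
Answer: a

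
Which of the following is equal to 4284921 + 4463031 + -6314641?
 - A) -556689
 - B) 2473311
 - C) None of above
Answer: C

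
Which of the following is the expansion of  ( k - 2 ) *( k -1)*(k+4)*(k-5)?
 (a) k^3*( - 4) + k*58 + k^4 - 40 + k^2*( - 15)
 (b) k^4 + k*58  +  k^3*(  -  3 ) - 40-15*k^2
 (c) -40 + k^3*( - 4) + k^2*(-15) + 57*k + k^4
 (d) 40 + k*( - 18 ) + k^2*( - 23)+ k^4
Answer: a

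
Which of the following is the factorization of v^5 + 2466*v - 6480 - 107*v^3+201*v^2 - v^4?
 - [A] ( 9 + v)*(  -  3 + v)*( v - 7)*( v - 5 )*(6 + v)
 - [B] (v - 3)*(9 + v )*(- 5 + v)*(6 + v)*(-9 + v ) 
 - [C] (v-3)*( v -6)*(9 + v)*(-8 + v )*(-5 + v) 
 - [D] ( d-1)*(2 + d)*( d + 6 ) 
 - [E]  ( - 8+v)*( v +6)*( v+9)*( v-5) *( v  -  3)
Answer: E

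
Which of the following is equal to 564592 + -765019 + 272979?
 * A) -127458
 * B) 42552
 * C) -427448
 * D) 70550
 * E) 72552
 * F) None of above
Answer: E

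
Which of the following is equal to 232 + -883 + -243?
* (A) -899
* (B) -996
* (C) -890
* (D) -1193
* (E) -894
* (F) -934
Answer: E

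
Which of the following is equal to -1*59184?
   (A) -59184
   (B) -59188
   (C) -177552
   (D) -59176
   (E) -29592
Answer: A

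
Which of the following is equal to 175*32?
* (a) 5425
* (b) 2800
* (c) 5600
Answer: c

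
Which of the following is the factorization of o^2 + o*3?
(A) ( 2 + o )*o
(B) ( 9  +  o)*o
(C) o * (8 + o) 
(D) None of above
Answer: D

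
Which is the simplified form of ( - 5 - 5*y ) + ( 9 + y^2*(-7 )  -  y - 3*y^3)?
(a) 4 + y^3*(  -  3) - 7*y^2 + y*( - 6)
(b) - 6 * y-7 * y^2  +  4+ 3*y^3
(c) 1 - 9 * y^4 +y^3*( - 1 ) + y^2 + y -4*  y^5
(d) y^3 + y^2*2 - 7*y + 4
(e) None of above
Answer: a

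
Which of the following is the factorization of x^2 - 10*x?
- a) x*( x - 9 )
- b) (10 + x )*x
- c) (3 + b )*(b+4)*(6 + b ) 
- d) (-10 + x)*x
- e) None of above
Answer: d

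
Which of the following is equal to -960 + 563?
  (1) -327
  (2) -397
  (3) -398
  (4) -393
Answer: 2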